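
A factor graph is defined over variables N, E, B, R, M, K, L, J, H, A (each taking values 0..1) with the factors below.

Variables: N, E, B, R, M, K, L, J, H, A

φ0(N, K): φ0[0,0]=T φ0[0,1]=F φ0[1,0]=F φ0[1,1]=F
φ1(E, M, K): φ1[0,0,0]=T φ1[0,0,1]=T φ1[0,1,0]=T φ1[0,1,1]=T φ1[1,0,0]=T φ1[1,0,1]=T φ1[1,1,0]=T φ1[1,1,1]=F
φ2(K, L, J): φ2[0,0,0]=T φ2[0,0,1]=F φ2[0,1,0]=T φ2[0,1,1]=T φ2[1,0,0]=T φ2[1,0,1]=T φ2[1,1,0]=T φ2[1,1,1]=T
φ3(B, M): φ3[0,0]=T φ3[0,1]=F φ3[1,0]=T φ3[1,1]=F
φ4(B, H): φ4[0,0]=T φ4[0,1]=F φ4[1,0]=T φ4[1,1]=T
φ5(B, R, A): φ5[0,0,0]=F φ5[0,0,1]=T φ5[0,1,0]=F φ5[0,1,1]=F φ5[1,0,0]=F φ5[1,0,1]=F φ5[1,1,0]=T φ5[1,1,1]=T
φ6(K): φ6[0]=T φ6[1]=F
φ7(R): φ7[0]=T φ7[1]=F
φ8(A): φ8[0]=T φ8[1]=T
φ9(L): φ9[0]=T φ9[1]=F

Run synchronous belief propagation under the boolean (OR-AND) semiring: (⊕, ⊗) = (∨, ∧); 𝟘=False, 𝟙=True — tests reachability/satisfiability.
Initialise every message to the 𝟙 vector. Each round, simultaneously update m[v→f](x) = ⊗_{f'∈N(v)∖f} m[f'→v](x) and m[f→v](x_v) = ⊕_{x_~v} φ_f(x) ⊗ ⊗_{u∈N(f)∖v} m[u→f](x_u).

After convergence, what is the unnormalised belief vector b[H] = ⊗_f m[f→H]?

b[H] = [T, F]

init: all messages = 𝟙 over 2 values
r1 m[φ0→N] = [T, F]
r1 m[φ0→K] = [T, F]
r1 m[φ1→E] = [T, T]
r1 m[φ1→M] = [T, T]
r1 m[φ1→K] = [T, T]
r1 m[φ2→K] = [T, T]
r1 m[φ2→L] = [T, T]
r1 m[φ2→J] = [T, T]
r1 m[φ3→B] = [T, T]
r1 m[φ3→M] = [T, F]
r1 m[φ4→B] = [T, T]
r1 m[φ4→H] = [T, T]
r1 m[φ5→B] = [T, T]
r1 m[φ5→R] = [T, T]
r1 m[φ5→A] = [T, T]
r1 m[φ6→K] = [T, F]
r1 m[φ7→R] = [T, F]
r1 m[φ8→A] = [T, T]
r1 m[φ9→L] = [T, F]
r1 m[N→φ0] = [T, T]
r1 m[E→φ1] = [T, T]
r1 m[B→φ3] = [T, T]
r1 m[B→φ4] = [T, T]
r1 m[B→φ5] = [T, T]
r1 m[R→φ5] = [T, T]
r1 m[R→φ7] = [T, T]
r1 m[M→φ1] = [T, T]
r1 m[M→φ3] = [T, T]
r1 m[K→φ0] = [T, T]
r1 m[K→φ1] = [T, T]
r1 m[K→φ2] = [T, T]
r1 m[K→φ6] = [T, T]
r1 m[L→φ2] = [T, T]
r1 m[L→φ9] = [T, T]
r1 m[J→φ2] = [T, T]
r1 m[H→φ4] = [T, T]
r1 m[A→φ5] = [T, T]
r1 m[A→φ8] = [T, T]
r2 m[φ0→N] = [T, F]
r2 m[φ0→K] = [T, F]
r2 m[φ1→E] = [T, T]
r2 m[φ1→M] = [T, T]
r2 m[φ1→K] = [T, T]
r2 m[φ2→K] = [T, T]
r2 m[φ2→L] = [T, T]
r2 m[φ2→J] = [T, T]
r2 m[φ3→B] = [T, T]
r2 m[φ3→M] = [T, F]
r2 m[φ4→B] = [T, T]
r2 m[φ4→H] = [T, T]
r2 m[φ5→B] = [T, T]
r2 m[φ5→R] = [T, T]
r2 m[φ5→A] = [T, T]
r2 m[φ6→K] = [T, F]
r2 m[φ7→R] = [T, F]
r2 m[φ8→A] = [T, T]
r2 m[φ9→L] = [T, F]
r2 m[N→φ0] = [T, T]
r2 m[E→φ1] = [T, T]
r2 m[B→φ3] = [T, T]
r2 m[B→φ4] = [T, T]
r2 m[B→φ5] = [T, T]
r2 m[R→φ5] = [T, F]
r2 m[R→φ7] = [T, T]
r2 m[M→φ1] = [T, F]
r2 m[M→φ3] = [T, T]
r2 m[K→φ0] = [T, F]
r2 m[K→φ1] = [T, F]
r2 m[K→φ2] = [T, F]
r2 m[K→φ6] = [T, F]
r2 m[L→φ2] = [T, F]
r2 m[L→φ9] = [T, T]
r2 m[J→φ2] = [T, T]
r2 m[H→φ4] = [T, T]
r2 m[A→φ5] = [T, T]
r2 m[A→φ8] = [T, T]
r3 m[φ0→N] = [T, F]
r3 m[φ0→K] = [T, F]
r3 m[φ1→E] = [T, T]
r3 m[φ1→M] = [T, T]
r3 m[φ1→K] = [T, T]
r3 m[φ2→K] = [T, T]
r3 m[φ2→L] = [T, T]
r3 m[φ2→J] = [T, F]
r3 m[φ3→B] = [T, T]
r3 m[φ3→M] = [T, F]
r3 m[φ4→B] = [T, T]
r3 m[φ4→H] = [T, T]
r3 m[φ5→B] = [T, F]
r3 m[φ5→R] = [T, T]
r3 m[φ5→A] = [F, T]
r3 m[φ6→K] = [T, F]
r3 m[φ7→R] = [T, F]
r3 m[φ8→A] = [T, T]
r3 m[φ9→L] = [T, F]
r3 m[N→φ0] = [T, T]
r3 m[E→φ1] = [T, T]
r3 m[B→φ3] = [T, T]
r3 m[B→φ4] = [T, T]
r3 m[B→φ5] = [T, T]
r3 m[R→φ5] = [T, F]
r3 m[R→φ7] = [T, T]
r3 m[M→φ1] = [T, F]
r3 m[M→φ3] = [T, T]
r3 m[K→φ0] = [T, F]
r3 m[K→φ1] = [T, F]
r3 m[K→φ2] = [T, F]
r3 m[K→φ6] = [T, F]
r3 m[L→φ2] = [T, F]
r3 m[L→φ9] = [T, T]
r3 m[J→φ2] = [T, T]
r3 m[H→φ4] = [T, T]
r3 m[A→φ5] = [T, T]
r3 m[A→φ8] = [T, T]
r4 m[φ0→N] = [T, F]
r4 m[φ0→K] = [T, F]
r4 m[φ1→E] = [T, T]
r4 m[φ1→M] = [T, T]
r4 m[φ1→K] = [T, T]
r4 m[φ2→K] = [T, T]
r4 m[φ2→L] = [T, T]
r4 m[φ2→J] = [T, F]
r4 m[φ3→B] = [T, T]
r4 m[φ3→M] = [T, F]
r4 m[φ4→B] = [T, T]
r4 m[φ4→H] = [T, T]
r4 m[φ5→B] = [T, F]
r4 m[φ5→R] = [T, T]
r4 m[φ5→A] = [F, T]
r4 m[φ6→K] = [T, F]
r4 m[φ7→R] = [T, F]
r4 m[φ8→A] = [T, T]
r4 m[φ9→L] = [T, F]
r4 m[N→φ0] = [T, T]
r4 m[E→φ1] = [T, T]
r4 m[B→φ3] = [T, F]
r4 m[B→φ4] = [T, F]
r4 m[B→φ5] = [T, T]
r4 m[R→φ5] = [T, F]
r4 m[R→φ7] = [T, T]
r4 m[M→φ1] = [T, F]
r4 m[M→φ3] = [T, T]
r4 m[K→φ0] = [T, F]
r4 m[K→φ1] = [T, F]
r4 m[K→φ2] = [T, F]
r4 m[K→φ6] = [T, F]
r4 m[L→φ2] = [T, F]
r4 m[L→φ9] = [T, T]
r4 m[J→φ2] = [T, T]
r4 m[H→φ4] = [T, T]
r4 m[A→φ5] = [T, T]
r4 m[A→φ8] = [F, T]
r5 m[φ0→N] = [T, F]
r5 m[φ0→K] = [T, F]
r5 m[φ1→E] = [T, T]
r5 m[φ1→M] = [T, T]
r5 m[φ1→K] = [T, T]
r5 m[φ2→K] = [T, T]
r5 m[φ2→L] = [T, T]
r5 m[φ2→J] = [T, F]
r5 m[φ3→B] = [T, T]
r5 m[φ3→M] = [T, F]
r5 m[φ4→B] = [T, T]
r5 m[φ4→H] = [T, F]
r5 m[φ5→B] = [T, F]
r5 m[φ5→R] = [T, T]
r5 m[φ5→A] = [F, T]
r5 m[φ6→K] = [T, F]
r5 m[φ7→R] = [T, F]
r5 m[φ8→A] = [T, T]
r5 m[φ9→L] = [T, F]
r5 m[N→φ0] = [T, T]
r5 m[E→φ1] = [T, T]
r5 m[B→φ3] = [T, F]
r5 m[B→φ4] = [T, F]
r5 m[B→φ5] = [T, T]
r5 m[R→φ5] = [T, F]
r5 m[R→φ7] = [T, T]
r5 m[M→φ1] = [T, F]
r5 m[M→φ3] = [T, T]
r5 m[K→φ0] = [T, F]
r5 m[K→φ1] = [T, F]
r5 m[K→φ2] = [T, F]
r5 m[K→φ6] = [T, F]
r5 m[L→φ2] = [T, F]
r5 m[L→φ9] = [T, T]
r5 m[J→φ2] = [T, T]
r5 m[H→φ4] = [T, T]
r5 m[A→φ5] = [T, T]
r5 m[A→φ8] = [F, T]
r6 m[φ0→N] = [T, F]
r6 m[φ0→K] = [T, F]
r6 m[φ1→E] = [T, T]
r6 m[φ1→M] = [T, T]
r6 m[φ1→K] = [T, T]
r6 m[φ2→K] = [T, T]
r6 m[φ2→L] = [T, T]
r6 m[φ2→J] = [T, F]
r6 m[φ3→B] = [T, T]
r6 m[φ3→M] = [T, F]
r6 m[φ4→B] = [T, T]
r6 m[φ4→H] = [T, F]
r6 m[φ5→B] = [T, F]
r6 m[φ5→R] = [T, T]
r6 m[φ5→A] = [F, T]
r6 m[φ6→K] = [T, F]
r6 m[φ7→R] = [T, F]
r6 m[φ8→A] = [T, T]
r6 m[φ9→L] = [T, F]
r6 m[N→φ0] = [T, T]
r6 m[E→φ1] = [T, T]
r6 m[B→φ3] = [T, F]
r6 m[B→φ4] = [T, F]
r6 m[B→φ5] = [T, T]
r6 m[R→φ5] = [T, F]
r6 m[R→φ7] = [T, T]
r6 m[M→φ1] = [T, F]
r6 m[M→φ3] = [T, T]
r6 m[K→φ0] = [T, F]
r6 m[K→φ1] = [T, F]
r6 m[K→φ2] = [T, F]
r6 m[K→φ6] = [T, F]
r6 m[L→φ2] = [T, F]
r6 m[L→φ9] = [T, T]
r6 m[J→φ2] = [T, T]
r6 m[H→φ4] = [T, T]
r6 m[A→φ5] = [T, T]
r6 m[A→φ8] = [F, T]
fixed point reached at round 6
b[H] = ⊗ incoming = [T, F]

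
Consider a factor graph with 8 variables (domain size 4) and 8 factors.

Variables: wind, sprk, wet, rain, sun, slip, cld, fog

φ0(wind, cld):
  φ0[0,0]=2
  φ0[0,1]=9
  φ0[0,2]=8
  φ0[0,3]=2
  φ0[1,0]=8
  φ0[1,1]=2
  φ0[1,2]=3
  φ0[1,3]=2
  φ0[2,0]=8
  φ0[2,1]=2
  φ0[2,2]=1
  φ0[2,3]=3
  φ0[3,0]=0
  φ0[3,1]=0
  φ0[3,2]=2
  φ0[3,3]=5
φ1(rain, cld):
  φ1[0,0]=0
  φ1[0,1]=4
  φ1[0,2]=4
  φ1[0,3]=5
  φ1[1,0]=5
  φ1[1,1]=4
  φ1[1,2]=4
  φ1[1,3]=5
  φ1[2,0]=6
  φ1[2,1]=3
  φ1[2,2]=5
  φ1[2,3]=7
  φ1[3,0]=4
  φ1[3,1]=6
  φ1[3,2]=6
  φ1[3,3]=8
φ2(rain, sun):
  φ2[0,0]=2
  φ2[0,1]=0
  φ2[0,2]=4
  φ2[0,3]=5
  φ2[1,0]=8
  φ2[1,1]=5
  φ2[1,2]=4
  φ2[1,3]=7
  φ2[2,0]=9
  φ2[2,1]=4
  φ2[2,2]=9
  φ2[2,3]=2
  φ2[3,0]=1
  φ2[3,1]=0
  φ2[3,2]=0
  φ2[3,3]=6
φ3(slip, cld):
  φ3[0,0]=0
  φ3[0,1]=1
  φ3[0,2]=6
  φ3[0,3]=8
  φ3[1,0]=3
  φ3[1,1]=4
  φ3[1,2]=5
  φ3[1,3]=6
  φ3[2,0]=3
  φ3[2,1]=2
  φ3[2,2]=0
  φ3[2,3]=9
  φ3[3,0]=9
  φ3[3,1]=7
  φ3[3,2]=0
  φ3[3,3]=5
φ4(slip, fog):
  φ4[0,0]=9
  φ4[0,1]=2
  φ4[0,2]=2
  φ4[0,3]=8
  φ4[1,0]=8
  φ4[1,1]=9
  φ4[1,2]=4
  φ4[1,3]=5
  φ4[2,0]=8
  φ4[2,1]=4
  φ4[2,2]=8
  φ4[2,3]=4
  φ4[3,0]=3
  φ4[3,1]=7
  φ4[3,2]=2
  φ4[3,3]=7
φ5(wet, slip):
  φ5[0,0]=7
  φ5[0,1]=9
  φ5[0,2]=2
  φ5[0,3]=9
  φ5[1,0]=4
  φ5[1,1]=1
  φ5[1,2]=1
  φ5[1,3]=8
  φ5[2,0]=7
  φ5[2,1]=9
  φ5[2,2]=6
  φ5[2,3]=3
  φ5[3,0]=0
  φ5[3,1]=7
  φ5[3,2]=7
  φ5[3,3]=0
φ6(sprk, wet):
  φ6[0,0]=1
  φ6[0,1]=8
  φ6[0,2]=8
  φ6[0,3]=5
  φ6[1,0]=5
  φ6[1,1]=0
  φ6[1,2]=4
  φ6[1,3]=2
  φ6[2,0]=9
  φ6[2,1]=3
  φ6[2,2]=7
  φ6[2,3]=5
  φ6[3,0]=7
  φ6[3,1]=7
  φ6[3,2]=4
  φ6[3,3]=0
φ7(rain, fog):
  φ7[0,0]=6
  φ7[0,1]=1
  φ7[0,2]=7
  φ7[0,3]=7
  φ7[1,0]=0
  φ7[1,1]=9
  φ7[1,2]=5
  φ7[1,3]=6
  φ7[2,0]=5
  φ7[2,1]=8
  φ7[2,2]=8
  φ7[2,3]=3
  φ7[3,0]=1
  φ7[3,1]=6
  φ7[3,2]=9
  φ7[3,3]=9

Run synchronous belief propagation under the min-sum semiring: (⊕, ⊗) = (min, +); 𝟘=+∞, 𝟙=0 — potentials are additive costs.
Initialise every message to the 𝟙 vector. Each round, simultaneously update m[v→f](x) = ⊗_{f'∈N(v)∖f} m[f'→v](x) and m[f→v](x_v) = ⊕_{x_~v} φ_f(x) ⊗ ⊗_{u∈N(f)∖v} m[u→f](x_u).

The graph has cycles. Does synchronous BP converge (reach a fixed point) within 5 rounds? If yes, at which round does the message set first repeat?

init: all messages = 𝟙 over 4 values
r1 m[φ0→wind] = [2, 2, 1, 0]
r1 m[φ0→cld] = [0, 0, 1, 2]
r1 m[φ1→rain] = [0, 4, 3, 4]
r1 m[φ1→cld] = [0, 3, 4, 5]
r1 m[φ2→rain] = [0, 4, 2, 0]
r1 m[φ2→sun] = [1, 0, 0, 2]
r1 m[φ3→slip] = [0, 3, 0, 0]
r1 m[φ3→cld] = [0, 1, 0, 5]
r1 m[φ4→slip] = [2, 4, 4, 2]
r1 m[φ4→fog] = [3, 2, 2, 4]
r1 m[φ5→wet] = [2, 1, 3, 0]
r1 m[φ5→slip] = [0, 1, 1, 0]
r1 m[φ6→sprk] = [1, 0, 3, 0]
r1 m[φ6→wet] = [1, 0, 4, 0]
r1 m[φ7→rain] = [1, 0, 3, 1]
r1 m[φ7→fog] = [0, 1, 5, 3]
r1 m[wind→φ0] = [0, 0, 0, 0]
r1 m[sprk→φ6] = [0, 0, 0, 0]
r1 m[wet→φ5] = [0, 0, 0, 0]
r1 m[wet→φ6] = [0, 0, 0, 0]
r1 m[rain→φ1] = [0, 0, 0, 0]
r1 m[rain→φ2] = [0, 0, 0, 0]
r1 m[rain→φ7] = [0, 0, 0, 0]
r1 m[sun→φ2] = [0, 0, 0, 0]
r1 m[slip→φ3] = [0, 0, 0, 0]
r1 m[slip→φ4] = [0, 0, 0, 0]
r1 m[slip→φ5] = [0, 0, 0, 0]
r1 m[cld→φ0] = [0, 0, 0, 0]
r1 m[cld→φ1] = [0, 0, 0, 0]
r1 m[cld→φ3] = [0, 0, 0, 0]
r1 m[fog→φ4] = [0, 0, 0, 0]
r1 m[fog→φ7] = [0, 0, 0, 0]
r2 m[φ0→wind] = [2, 2, 1, 0]
r2 m[φ0→cld] = [0, 0, 1, 2]
r2 m[φ1→rain] = [0, 4, 3, 4]
r2 m[φ1→cld] = [0, 3, 4, 5]
r2 m[φ2→rain] = [0, 4, 2, 0]
r2 m[φ2→sun] = [1, 0, 0, 2]
r2 m[φ3→slip] = [0, 3, 0, 0]
r2 m[φ3→cld] = [0, 1, 0, 5]
r2 m[φ4→slip] = [2, 4, 4, 2]
r2 m[φ4→fog] = [3, 2, 2, 4]
r2 m[φ5→wet] = [2, 1, 3, 0]
r2 m[φ5→slip] = [0, 1, 1, 0]
r2 m[φ6→sprk] = [1, 0, 3, 0]
r2 m[φ6→wet] = [1, 0, 4, 0]
r2 m[φ7→rain] = [1, 0, 3, 1]
r2 m[φ7→fog] = [0, 1, 5, 3]
r2 m[wind→φ0] = [0, 0, 0, 0]
r2 m[sprk→φ6] = [0, 0, 0, 0]
r2 m[wet→φ5] = [1, 0, 4, 0]
r2 m[wet→φ6] = [2, 1, 3, 0]
r2 m[rain→φ1] = [1, 4, 5, 1]
r2 m[rain→φ2] = [1, 4, 6, 5]
r2 m[rain→φ7] = [0, 8, 5, 4]
r2 m[sun→φ2] = [0, 0, 0, 0]
r2 m[slip→φ3] = [2, 5, 5, 2]
r2 m[slip→φ4] = [0, 4, 1, 0]
r2 m[slip→φ5] = [2, 7, 4, 2]
r2 m[cld→φ0] = [0, 4, 4, 10]
r2 m[cld→φ1] = [0, 1, 1, 7]
r2 m[cld→φ3] = [0, 3, 5, 7]
r2 m[fog→φ4] = [0, 1, 5, 3]
r2 m[fog→φ7] = [3, 2, 2, 4]
r3 m[φ0→wind] = [2, 6, 5, 0]
r3 m[φ0→cld] = [0, 0, 1, 2]
r3 m[φ1→rain] = [0, 5, 4, 4]
r3 m[φ1→cld] = [1, 5, 5, 6]
r3 m[φ2→rain] = [0, 4, 2, 0]
r3 m[φ2→sun] = [3, 1, 5, 6]
r3 m[φ3→slip] = [0, 3, 3, 5]
r3 m[φ3→cld] = [2, 3, 2, 7]
r3 m[φ4→slip] = [3, 8, 5, 3]
r3 m[φ4→fog] = [3, 2, 2, 5]
r3 m[φ5→wet] = [6, 5, 5, 2]
r3 m[φ5→slip] = [0, 1, 1, 0]
r3 m[φ6→sprk] = [3, 1, 4, 0]
r3 m[φ6→wet] = [1, 0, 4, 0]
r3 m[φ7→rain] = [3, 3, 7, 4]
r3 m[φ7→fog] = [5, 1, 7, 7]
r3 m[wind→φ0] = [0, 0, 0, 0]
r3 m[sprk→φ6] = [0, 0, 0, 0]
r3 m[wet→φ5] = [1, 0, 4, 0]
r3 m[wet→φ6] = [2, 1, 3, 0]
r3 m[rain→φ1] = [1, 4, 5, 1]
r3 m[rain→φ2] = [1, 4, 6, 5]
r3 m[rain→φ7] = [0, 8, 5, 4]
r3 m[sun→φ2] = [0, 0, 0, 0]
r3 m[slip→φ3] = [2, 5, 5, 2]
r3 m[slip→φ4] = [0, 4, 1, 0]
r3 m[slip→φ5] = [2, 7, 4, 2]
r3 m[cld→φ0] = [0, 4, 4, 10]
r3 m[cld→φ1] = [0, 1, 1, 7]
r3 m[cld→φ3] = [0, 3, 5, 7]
r3 m[fog→φ4] = [0, 1, 5, 3]
r3 m[fog→φ7] = [3, 2, 2, 4]
r4 m[φ0→wind] = [2, 6, 5, 0]
r4 m[φ0→cld] = [0, 0, 1, 2]
r4 m[φ1→rain] = [0, 5, 4, 4]
r4 m[φ1→cld] = [1, 5, 5, 6]
r4 m[φ2→rain] = [0, 4, 2, 0]
r4 m[φ2→sun] = [3, 1, 5, 6]
r4 m[φ3→slip] = [0, 3, 3, 5]
r4 m[φ3→cld] = [2, 3, 2, 7]
r4 m[φ4→slip] = [3, 8, 5, 3]
r4 m[φ4→fog] = [3, 2, 2, 5]
r4 m[φ5→wet] = [6, 5, 5, 2]
r4 m[φ5→slip] = [0, 1, 1, 0]
r4 m[φ6→sprk] = [3, 1, 4, 0]
r4 m[φ6→wet] = [1, 0, 4, 0]
r4 m[φ7→rain] = [3, 3, 7, 4]
r4 m[φ7→fog] = [5, 1, 7, 7]
r4 m[wind→φ0] = [0, 0, 0, 0]
r4 m[sprk→φ6] = [0, 0, 0, 0]
r4 m[wet→φ5] = [1, 0, 4, 0]
r4 m[wet→φ6] = [6, 5, 5, 2]
r4 m[rain→φ1] = [3, 7, 9, 4]
r4 m[rain→φ2] = [3, 8, 11, 8]
r4 m[rain→φ7] = [0, 9, 6, 4]
r4 m[sun→φ2] = [0, 0, 0, 0]
r4 m[slip→φ3] = [3, 9, 6, 3]
r4 m[slip→φ4] = [0, 4, 4, 5]
r4 m[slip→φ5] = [3, 11, 8, 8]
r4 m[cld→φ0] = [3, 8, 7, 13]
r4 m[cld→φ1] = [2, 3, 3, 9]
r4 m[cld→φ3] = [1, 5, 6, 8]
r4 m[fog→φ4] = [5, 1, 7, 7]
r4 m[fog→φ7] = [3, 2, 2, 5]
r5 m[φ0→wind] = [5, 10, 8, 3]
r5 m[φ0→cld] = [0, 0, 1, 2]
r5 m[φ1→rain] = [2, 7, 6, 6]
r5 m[φ1→cld] = [3, 7, 7, 8]
r5 m[φ2→rain] = [0, 4, 2, 0]
r5 m[φ2→sun] = [5, 3, 7, 8]
r5 m[φ3→slip] = [1, 4, 4, 6]
r5 m[φ3→cld] = [3, 4, 3, 8]
r5 m[φ4→slip] = [3, 10, 5, 8]
r5 m[φ4→fog] = [8, 2, 2, 8]
r5 m[φ5→wet] = [10, 7, 10, 3]
r5 m[φ5→slip] = [0, 1, 1, 0]
r5 m[φ6→sprk] = [7, 4, 7, 2]
r5 m[φ6→wet] = [1, 0, 4, 0]
r5 m[φ7→rain] = [3, 3, 8, 4]
r5 m[φ7→fog] = [5, 1, 7, 7]
r5 m[wind→φ0] = [0, 0, 0, 0]
r5 m[sprk→φ6] = [0, 0, 0, 0]
r5 m[wet→φ5] = [1, 0, 4, 0]
r5 m[wet→φ6] = [6, 5, 5, 2]
r5 m[rain→φ1] = [3, 7, 9, 4]
r5 m[rain→φ2] = [3, 8, 11, 8]
r5 m[rain→φ7] = [0, 9, 6, 4]
r5 m[sun→φ2] = [0, 0, 0, 0]
r5 m[slip→φ3] = [3, 9, 6, 3]
r5 m[slip→φ4] = [0, 4, 4, 5]
r5 m[slip→φ5] = [3, 11, 8, 8]
r5 m[cld→φ0] = [3, 8, 7, 13]
r5 m[cld→φ1] = [2, 3, 3, 9]
r5 m[cld→φ3] = [1, 5, 6, 8]
r5 m[fog→φ4] = [5, 1, 7, 7]
r5 m[fog→φ7] = [3, 2, 2, 5]
no fixed point within 5 rounds

NOT CONVERGED within 5 rounds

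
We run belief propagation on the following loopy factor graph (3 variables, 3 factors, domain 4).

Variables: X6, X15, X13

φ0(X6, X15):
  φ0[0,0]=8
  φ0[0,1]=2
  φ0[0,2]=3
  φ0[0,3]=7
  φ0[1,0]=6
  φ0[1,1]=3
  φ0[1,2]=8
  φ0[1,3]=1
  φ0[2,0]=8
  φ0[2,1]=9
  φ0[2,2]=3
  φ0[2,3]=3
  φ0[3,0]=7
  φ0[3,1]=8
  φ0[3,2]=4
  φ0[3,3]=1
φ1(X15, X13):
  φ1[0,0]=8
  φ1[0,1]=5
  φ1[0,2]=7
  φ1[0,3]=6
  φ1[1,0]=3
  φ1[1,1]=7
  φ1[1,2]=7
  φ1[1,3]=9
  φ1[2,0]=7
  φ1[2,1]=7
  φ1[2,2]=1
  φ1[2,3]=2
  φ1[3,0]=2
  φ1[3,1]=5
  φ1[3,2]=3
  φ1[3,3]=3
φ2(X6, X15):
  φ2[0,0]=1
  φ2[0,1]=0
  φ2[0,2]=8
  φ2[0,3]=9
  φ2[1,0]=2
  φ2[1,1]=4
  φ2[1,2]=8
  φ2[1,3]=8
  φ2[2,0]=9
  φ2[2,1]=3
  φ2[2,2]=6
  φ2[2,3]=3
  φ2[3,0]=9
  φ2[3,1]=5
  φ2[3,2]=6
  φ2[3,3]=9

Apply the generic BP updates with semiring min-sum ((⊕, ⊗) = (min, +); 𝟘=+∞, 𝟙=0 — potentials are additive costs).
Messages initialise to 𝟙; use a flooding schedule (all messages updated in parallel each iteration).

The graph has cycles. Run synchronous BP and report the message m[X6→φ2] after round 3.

init: all messages = 𝟙 over 4 values
r1 m[φ0→X6] = [2, 1, 3, 1]
r1 m[φ0→X15] = [6, 2, 3, 1]
r1 m[φ1→X15] = [5, 3, 1, 2]
r1 m[φ1→X13] = [2, 5, 1, 2]
r1 m[φ2→X6] = [0, 2, 3, 5]
r1 m[φ2→X15] = [1, 0, 6, 3]
r1 m[X6→φ0] = [0, 0, 0, 0]
r1 m[X6→φ2] = [0, 0, 0, 0]
r1 m[X15→φ0] = [0, 0, 0, 0]
r1 m[X15→φ1] = [0, 0, 0, 0]
r1 m[X15→φ2] = [0, 0, 0, 0]
r1 m[X13→φ1] = [0, 0, 0, 0]
r2 m[φ0→X6] = [2, 1, 3, 1]
r2 m[φ0→X15] = [6, 2, 3, 1]
r2 m[φ1→X15] = [5, 3, 1, 2]
r2 m[φ1→X13] = [2, 5, 1, 2]
r2 m[φ2→X6] = [0, 2, 3, 5]
r2 m[φ2→X15] = [1, 0, 6, 3]
r2 m[X6→φ0] = [0, 2, 3, 5]
r2 m[X6→φ2] = [2, 1, 3, 1]
r2 m[X15→φ0] = [6, 3, 7, 5]
r2 m[X15→φ1] = [7, 2, 9, 4]
r2 m[X15→φ2] = [11, 5, 4, 3]
r2 m[X13→φ1] = [0, 0, 0, 0]
r3 m[φ0→X6] = [5, 6, 8, 6]
r3 m[φ0→X15] = [8, 2, 3, 3]
r3 m[φ1→X15] = [5, 3, 1, 2]
r3 m[φ1→X13] = [5, 9, 7, 7]
r3 m[φ2→X6] = [5, 9, 6, 10]
r3 m[φ2→X15] = [3, 2, 7, 6]
r3 m[X6→φ0] = [0, 2, 3, 5]
r3 m[X6→φ2] = [2, 1, 3, 1]
r3 m[X15→φ0] = [6, 3, 7, 5]
r3 m[X15→φ1] = [7, 2, 9, 4]
r3 m[X15→φ2] = [11, 5, 4, 3]
r3 m[X13→φ1] = [0, 0, 0, 0]

message @ round 3 = [2, 1, 3, 1]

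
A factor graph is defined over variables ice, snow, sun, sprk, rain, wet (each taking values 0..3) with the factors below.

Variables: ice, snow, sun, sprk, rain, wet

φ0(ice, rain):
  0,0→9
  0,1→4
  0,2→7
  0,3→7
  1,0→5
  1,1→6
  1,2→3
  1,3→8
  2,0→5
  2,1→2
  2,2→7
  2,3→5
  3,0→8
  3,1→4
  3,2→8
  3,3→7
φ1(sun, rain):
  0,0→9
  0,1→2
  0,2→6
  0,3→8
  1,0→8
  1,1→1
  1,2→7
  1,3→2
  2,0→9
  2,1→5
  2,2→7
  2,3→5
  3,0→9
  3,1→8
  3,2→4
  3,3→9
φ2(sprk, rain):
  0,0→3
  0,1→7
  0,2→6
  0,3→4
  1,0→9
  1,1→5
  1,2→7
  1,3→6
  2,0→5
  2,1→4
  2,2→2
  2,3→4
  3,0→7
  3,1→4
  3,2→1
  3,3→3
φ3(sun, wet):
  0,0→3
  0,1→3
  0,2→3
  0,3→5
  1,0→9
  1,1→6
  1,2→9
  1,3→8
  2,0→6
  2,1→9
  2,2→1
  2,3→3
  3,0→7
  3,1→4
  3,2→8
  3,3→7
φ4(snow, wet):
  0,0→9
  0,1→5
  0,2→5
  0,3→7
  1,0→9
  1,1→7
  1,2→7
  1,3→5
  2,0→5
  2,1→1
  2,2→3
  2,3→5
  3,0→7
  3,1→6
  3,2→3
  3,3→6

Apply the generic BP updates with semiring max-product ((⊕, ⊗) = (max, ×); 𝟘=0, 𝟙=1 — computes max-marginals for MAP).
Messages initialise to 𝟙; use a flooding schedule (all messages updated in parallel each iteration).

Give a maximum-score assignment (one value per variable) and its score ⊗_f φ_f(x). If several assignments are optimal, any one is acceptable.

assignment: (ice=0, snow=0, sun=1, sprk=1, rain=0, wet=0); score = 52488

init: all messages = 𝟙 over 4 values
r1 m[φ0→ice] = [9, 8, 7, 8]
r1 m[φ0→rain] = [9, 6, 8, 8]
r1 m[φ1→sun] = [9, 8, 9, 9]
r1 m[φ1→rain] = [9, 8, 7, 9]
r1 m[φ2→sprk] = [7, 9, 5, 7]
r1 m[φ2→rain] = [9, 7, 7, 6]
r1 m[φ3→sun] = [5, 9, 9, 8]
r1 m[φ3→wet] = [9, 9, 9, 8]
r1 m[φ4→snow] = [9, 9, 5, 7]
r1 m[φ4→wet] = [9, 7, 7, 7]
r1 m[ice→φ0] = [1, 1, 1, 1]
r1 m[snow→φ4] = [1, 1, 1, 1]
r1 m[sun→φ1] = [1, 1, 1, 1]
r1 m[sun→φ3] = [1, 1, 1, 1]
r1 m[sprk→φ2] = [1, 1, 1, 1]
r1 m[rain→φ0] = [1, 1, 1, 1]
r1 m[rain→φ1] = [1, 1, 1, 1]
r1 m[rain→φ2] = [1, 1, 1, 1]
r1 m[wet→φ3] = [1, 1, 1, 1]
r1 m[wet→φ4] = [1, 1, 1, 1]
r2 m[φ0→ice] = [9, 8, 7, 8]
r2 m[φ0→rain] = [9, 6, 8, 8]
r2 m[φ1→sun] = [9, 8, 9, 9]
r2 m[φ1→rain] = [9, 8, 7, 9]
r2 m[φ2→sprk] = [7, 9, 5, 7]
r2 m[φ2→rain] = [9, 7, 7, 6]
r2 m[φ3→sun] = [5, 9, 9, 8]
r2 m[φ3→wet] = [9, 9, 9, 8]
r2 m[φ4→snow] = [9, 9, 5, 7]
r2 m[φ4→wet] = [9, 7, 7, 7]
r2 m[ice→φ0] = [1, 1, 1, 1]
r2 m[snow→φ4] = [1, 1, 1, 1]
r2 m[sun→φ1] = [5, 9, 9, 8]
r2 m[sun→φ3] = [9, 8, 9, 9]
r2 m[sprk→φ2] = [1, 1, 1, 1]
r2 m[rain→φ0] = [81, 56, 49, 54]
r2 m[rain→φ1] = [81, 42, 56, 48]
r2 m[rain→φ2] = [81, 48, 56, 72]
r2 m[wet→φ3] = [9, 7, 7, 7]
r2 m[wet→φ4] = [9, 9, 9, 8]
r3 m[φ0→ice] = [729, 432, 405, 648]
r3 m[φ0→rain] = [9, 6, 8, 8]
r3 m[φ1→sun] = [729, 648, 729, 729]
r3 m[φ1→rain] = [81, 64, 63, 72]
r3 m[φ2→sprk] = [336, 729, 405, 567]
r3 m[φ2→rain] = [9, 7, 7, 6]
r3 m[φ3→sun] = [35, 81, 63, 63]
r3 m[φ3→wet] = [72, 81, 72, 64]
r3 m[φ4→snow] = [81, 81, 45, 63]
r3 m[φ4→wet] = [9, 7, 7, 7]
r3 m[ice→φ0] = [1, 1, 1, 1]
r3 m[snow→φ4] = [1, 1, 1, 1]
r3 m[sun→φ1] = [5, 9, 9, 8]
r3 m[sun→φ3] = [9, 8, 9, 9]
r3 m[sprk→φ2] = [1, 1, 1, 1]
r3 m[rain→φ0] = [81, 56, 49, 54]
r3 m[rain→φ1] = [81, 42, 56, 48]
r3 m[rain→φ2] = [81, 48, 56, 72]
r3 m[wet→φ3] = [9, 7, 7, 7]
r3 m[wet→φ4] = [9, 9, 9, 8]
r4 m[φ0→ice] = [729, 432, 405, 648]
r4 m[φ0→rain] = [9, 6, 8, 8]
r4 m[φ1→sun] = [729, 648, 729, 729]
r4 m[φ1→rain] = [81, 64, 63, 72]
r4 m[φ2→sprk] = [336, 729, 405, 567]
r4 m[φ2→rain] = [9, 7, 7, 6]
r4 m[φ3→sun] = [35, 81, 63, 63]
r4 m[φ3→wet] = [72, 81, 72, 64]
r4 m[φ4→snow] = [81, 81, 45, 63]
r4 m[φ4→wet] = [9, 7, 7, 7]
r4 m[ice→φ0] = [1, 1, 1, 1]
r4 m[snow→φ4] = [1, 1, 1, 1]
r4 m[sun→φ1] = [35, 81, 63, 63]
r4 m[sun→φ3] = [729, 648, 729, 729]
r4 m[sprk→φ2] = [1, 1, 1, 1]
r4 m[rain→φ0] = [729, 448, 441, 432]
r4 m[rain→φ1] = [81, 42, 56, 48]
r4 m[rain→φ2] = [729, 384, 504, 576]
r4 m[wet→φ3] = [9, 7, 7, 7]
r4 m[wet→φ4] = [72, 81, 72, 64]
r5 m[φ0→ice] = [6561, 3645, 3645, 5832]
r5 m[φ0→rain] = [9, 6, 8, 8]
r5 m[φ1→sun] = [729, 648, 729, 729]
r5 m[φ1→rain] = [648, 504, 567, 567]
r5 m[φ2→sprk] = [3024, 6561, 3645, 5103]
r5 m[φ2→rain] = [9, 7, 7, 6]
r5 m[φ3→sun] = [35, 81, 63, 63]
r5 m[φ3→wet] = [5832, 6561, 5832, 5184]
r5 m[φ4→snow] = [648, 648, 360, 504]
r5 m[φ4→wet] = [9, 7, 7, 7]
r5 m[ice→φ0] = [1, 1, 1, 1]
r5 m[snow→φ4] = [1, 1, 1, 1]
r5 m[sun→φ1] = [35, 81, 63, 63]
r5 m[sun→φ3] = [729, 648, 729, 729]
r5 m[sprk→φ2] = [1, 1, 1, 1]
r5 m[rain→φ0] = [729, 448, 441, 432]
r5 m[rain→φ1] = [81, 42, 56, 48]
r5 m[rain→φ2] = [729, 384, 504, 576]
r5 m[wet→φ3] = [9, 7, 7, 7]
r5 m[wet→φ4] = [72, 81, 72, 64]
r6 m[φ0→ice] = [6561, 3645, 3645, 5832]
r6 m[φ0→rain] = [9, 6, 8, 8]
r6 m[φ1→sun] = [729, 648, 729, 729]
r6 m[φ1→rain] = [648, 504, 567, 567]
r6 m[φ2→sprk] = [3024, 6561, 3645, 5103]
r6 m[φ2→rain] = [9, 7, 7, 6]
r6 m[φ3→sun] = [35, 81, 63, 63]
r6 m[φ3→wet] = [5832, 6561, 5832, 5184]
r6 m[φ4→snow] = [648, 648, 360, 504]
r6 m[φ4→wet] = [9, 7, 7, 7]
r6 m[ice→φ0] = [1, 1, 1, 1]
r6 m[snow→φ4] = [1, 1, 1, 1]
r6 m[sun→φ1] = [35, 81, 63, 63]
r6 m[sun→φ3] = [729, 648, 729, 729]
r6 m[sprk→φ2] = [1, 1, 1, 1]
r6 m[rain→φ0] = [5832, 3528, 3969, 3402]
r6 m[rain→φ1] = [81, 42, 56, 48]
r6 m[rain→φ2] = [5832, 3024, 4536, 4536]
r6 m[wet→φ3] = [9, 7, 7, 7]
r6 m[wet→φ4] = [5832, 6561, 5832, 5184]
r7 m[φ0→ice] = [52488, 29160, 29160, 46656]
r7 m[φ0→rain] = [9, 6, 8, 8]
r7 m[φ1→sun] = [729, 648, 729, 729]
r7 m[φ1→rain] = [648, 504, 567, 567]
r7 m[φ2→sprk] = [27216, 52488, 29160, 40824]
r7 m[φ2→rain] = [9, 7, 7, 6]
r7 m[φ3→sun] = [35, 81, 63, 63]
r7 m[φ3→wet] = [5832, 6561, 5832, 5184]
r7 m[φ4→snow] = [52488, 52488, 29160, 40824]
r7 m[φ4→wet] = [9, 7, 7, 7]
r7 m[ice→φ0] = [1, 1, 1, 1]
r7 m[snow→φ4] = [1, 1, 1, 1]
r7 m[sun→φ1] = [35, 81, 63, 63]
r7 m[sun→φ3] = [729, 648, 729, 729]
r7 m[sprk→φ2] = [1, 1, 1, 1]
r7 m[rain→φ0] = [5832, 3528, 3969, 3402]
r7 m[rain→φ1] = [81, 42, 56, 48]
r7 m[rain→φ2] = [5832, 3024, 4536, 4536]
r7 m[wet→φ3] = [9, 7, 7, 7]
r7 m[wet→φ4] = [5832, 6561, 5832, 5184]
r8 m[φ0→ice] = [52488, 29160, 29160, 46656]
r8 m[φ0→rain] = [9, 6, 8, 8]
r8 m[φ1→sun] = [729, 648, 729, 729]
r8 m[φ1→rain] = [648, 504, 567, 567]
r8 m[φ2→sprk] = [27216, 52488, 29160, 40824]
r8 m[φ2→rain] = [9, 7, 7, 6]
r8 m[φ3→sun] = [35, 81, 63, 63]
r8 m[φ3→wet] = [5832, 6561, 5832, 5184]
r8 m[φ4→snow] = [52488, 52488, 29160, 40824]
r8 m[φ4→wet] = [9, 7, 7, 7]
r8 m[ice→φ0] = [1, 1, 1, 1]
r8 m[snow→φ4] = [1, 1, 1, 1]
r8 m[sun→φ1] = [35, 81, 63, 63]
r8 m[sun→φ3] = [729, 648, 729, 729]
r8 m[sprk→φ2] = [1, 1, 1, 1]
r8 m[rain→φ0] = [5832, 3528, 3969, 3402]
r8 m[rain→φ1] = [81, 42, 56, 48]
r8 m[rain→φ2] = [5832, 3024, 4536, 4536]
r8 m[wet→φ3] = [9, 7, 7, 7]
r8 m[wet→φ4] = [5832, 6561, 5832, 5184]
fixed point reached at round 8
traceback from ice: (ice=0, snow=0, sun=1, sprk=1, rain=0, wet=0), score=52488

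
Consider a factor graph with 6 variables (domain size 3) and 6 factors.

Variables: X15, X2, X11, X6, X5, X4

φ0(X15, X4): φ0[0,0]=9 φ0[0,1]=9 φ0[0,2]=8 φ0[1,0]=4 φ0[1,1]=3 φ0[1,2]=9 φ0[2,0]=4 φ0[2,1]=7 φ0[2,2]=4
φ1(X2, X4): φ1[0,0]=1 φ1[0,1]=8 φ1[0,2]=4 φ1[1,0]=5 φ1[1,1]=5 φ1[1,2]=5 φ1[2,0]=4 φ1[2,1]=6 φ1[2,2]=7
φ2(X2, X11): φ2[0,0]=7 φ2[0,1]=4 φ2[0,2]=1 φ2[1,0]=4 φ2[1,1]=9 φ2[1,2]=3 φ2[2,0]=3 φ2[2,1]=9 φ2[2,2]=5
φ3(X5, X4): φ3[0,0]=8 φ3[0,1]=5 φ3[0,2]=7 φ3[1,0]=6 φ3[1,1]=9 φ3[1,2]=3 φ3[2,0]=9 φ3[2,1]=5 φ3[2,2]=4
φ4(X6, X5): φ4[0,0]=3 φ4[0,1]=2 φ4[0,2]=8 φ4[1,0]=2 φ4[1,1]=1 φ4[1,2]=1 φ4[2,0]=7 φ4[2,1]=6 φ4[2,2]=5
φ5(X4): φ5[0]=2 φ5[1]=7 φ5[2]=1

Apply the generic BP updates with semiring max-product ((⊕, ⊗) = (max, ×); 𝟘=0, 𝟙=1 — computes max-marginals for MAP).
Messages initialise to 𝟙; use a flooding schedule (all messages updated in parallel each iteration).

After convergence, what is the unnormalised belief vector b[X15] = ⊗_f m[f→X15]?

init: all messages = 𝟙 over 3 values
r1 m[φ0→X15] = [9, 9, 7]
r1 m[φ0→X4] = [9, 9, 9]
r1 m[φ1→X2] = [8, 5, 7]
r1 m[φ1→X4] = [5, 8, 7]
r1 m[φ2→X2] = [7, 9, 9]
r1 m[φ2→X11] = [7, 9, 5]
r1 m[φ3→X5] = [8, 9, 9]
r1 m[φ3→X4] = [9, 9, 7]
r1 m[φ4→X6] = [8, 2, 7]
r1 m[φ4→X5] = [7, 6, 8]
r1 m[φ5→X4] = [2, 7, 1]
r1 m[X15→φ0] = [1, 1, 1]
r1 m[X2→φ1] = [1, 1, 1]
r1 m[X2→φ2] = [1, 1, 1]
r1 m[X11→φ2] = [1, 1, 1]
r1 m[X6→φ4] = [1, 1, 1]
r1 m[X5→φ3] = [1, 1, 1]
r1 m[X5→φ4] = [1, 1, 1]
r1 m[X4→φ0] = [1, 1, 1]
r1 m[X4→φ1] = [1, 1, 1]
r1 m[X4→φ3] = [1, 1, 1]
r1 m[X4→φ5] = [1, 1, 1]
r2 m[φ0→X15] = [9, 9, 7]
r2 m[φ0→X4] = [9, 9, 9]
r2 m[φ1→X2] = [8, 5, 7]
r2 m[φ1→X4] = [5, 8, 7]
r2 m[φ2→X2] = [7, 9, 9]
r2 m[φ2→X11] = [7, 9, 5]
r2 m[φ3→X5] = [8, 9, 9]
r2 m[φ3→X4] = [9, 9, 7]
r2 m[φ4→X6] = [8, 2, 7]
r2 m[φ4→X5] = [7, 6, 8]
r2 m[φ5→X4] = [2, 7, 1]
r2 m[X15→φ0] = [1, 1, 1]
r2 m[X2→φ1] = [7, 9, 9]
r2 m[X2→φ2] = [8, 5, 7]
r2 m[X11→φ2] = [1, 1, 1]
r2 m[X6→φ4] = [1, 1, 1]
r2 m[X5→φ3] = [7, 6, 8]
r2 m[X5→φ4] = [8, 9, 9]
r2 m[X4→φ0] = [90, 504, 49]
r2 m[X4→φ1] = [162, 567, 63]
r2 m[X4→φ3] = [90, 504, 63]
r2 m[X4→φ5] = [405, 648, 441]
r3 m[φ0→X15] = [4536, 1512, 3528]
r3 m[φ0→X4] = [9, 9, 9]
r3 m[φ1→X2] = [4536, 2835, 3402]
r3 m[φ1→X4] = [45, 56, 63]
r3 m[φ2→X2] = [7, 9, 9]
r3 m[φ2→X11] = [56, 63, 35]
r3 m[φ3→X5] = [2520, 4536, 2520]
r3 m[φ3→X4] = [72, 54, 49]
r3 m[φ4→X6] = [72, 16, 56]
r3 m[φ4→X5] = [7, 6, 8]
r3 m[φ5→X4] = [2, 7, 1]
r3 m[X15→φ0] = [1, 1, 1]
r3 m[X2→φ1] = [7, 9, 9]
r3 m[X2→φ2] = [8, 5, 7]
r3 m[X11→φ2] = [1, 1, 1]
r3 m[X6→φ4] = [1, 1, 1]
r3 m[X5→φ3] = [7, 6, 8]
r3 m[X5→φ4] = [8, 9, 9]
r3 m[X4→φ0] = [90, 504, 49]
r3 m[X4→φ1] = [162, 567, 63]
r3 m[X4→φ3] = [90, 504, 63]
r3 m[X4→φ5] = [405, 648, 441]
r4 m[φ0→X15] = [4536, 1512, 3528]
r4 m[φ0→X4] = [9, 9, 9]
r4 m[φ1→X2] = [4536, 2835, 3402]
r4 m[φ1→X4] = [45, 56, 63]
r4 m[φ2→X2] = [7, 9, 9]
r4 m[φ2→X11] = [56, 63, 35]
r4 m[φ3→X5] = [2520, 4536, 2520]
r4 m[φ3→X4] = [72, 54, 49]
r4 m[φ4→X6] = [72, 16, 56]
r4 m[φ4→X5] = [7, 6, 8]
r4 m[φ5→X4] = [2, 7, 1]
r4 m[X15→φ0] = [1, 1, 1]
r4 m[X2→φ1] = [7, 9, 9]
r4 m[X2→φ2] = [4536, 2835, 3402]
r4 m[X11→φ2] = [1, 1, 1]
r4 m[X6→φ4] = [1, 1, 1]
r4 m[X5→φ3] = [7, 6, 8]
r4 m[X5→φ4] = [2520, 4536, 2520]
r4 m[X4→φ0] = [6480, 21168, 3087]
r4 m[X4→φ1] = [1296, 3402, 441]
r4 m[X4→φ3] = [810, 3528, 567]
r4 m[X4→φ5] = [29160, 27216, 27783]
r5 m[φ0→X15] = [190512, 63504, 148176]
r5 m[φ0→X4] = [9, 9, 9]
r5 m[φ1→X2] = [27216, 17010, 20412]
r5 m[φ1→X4] = [45, 56, 63]
r5 m[φ2→X2] = [7, 9, 9]
r5 m[φ2→X11] = [31752, 30618, 17010]
r5 m[φ3→X5] = [17640, 31752, 17640]
r5 m[φ3→X4] = [72, 54, 49]
r5 m[φ4→X6] = [20160, 5040, 27216]
r5 m[φ4→X5] = [7, 6, 8]
r5 m[φ5→X4] = [2, 7, 1]
r5 m[X15→φ0] = [1, 1, 1]
r5 m[X2→φ1] = [7, 9, 9]
r5 m[X2→φ2] = [4536, 2835, 3402]
r5 m[X11→φ2] = [1, 1, 1]
r5 m[X6→φ4] = [1, 1, 1]
r5 m[X5→φ3] = [7, 6, 8]
r5 m[X5→φ4] = [2520, 4536, 2520]
r5 m[X4→φ0] = [6480, 21168, 3087]
r5 m[X4→φ1] = [1296, 3402, 441]
r5 m[X4→φ3] = [810, 3528, 567]
r5 m[X4→φ5] = [29160, 27216, 27783]
r6 m[φ0→X15] = [190512, 63504, 148176]
r6 m[φ0→X4] = [9, 9, 9]
r6 m[φ1→X2] = [27216, 17010, 20412]
r6 m[φ1→X4] = [45, 56, 63]
r6 m[φ2→X2] = [7, 9, 9]
r6 m[φ2→X11] = [31752, 30618, 17010]
r6 m[φ3→X5] = [17640, 31752, 17640]
r6 m[φ3→X4] = [72, 54, 49]
r6 m[φ4→X6] = [20160, 5040, 27216]
r6 m[φ4→X5] = [7, 6, 8]
r6 m[φ5→X4] = [2, 7, 1]
r6 m[X15→φ0] = [1, 1, 1]
r6 m[X2→φ1] = [7, 9, 9]
r6 m[X2→φ2] = [27216, 17010, 20412]
r6 m[X11→φ2] = [1, 1, 1]
r6 m[X6→φ4] = [1, 1, 1]
r6 m[X5→φ3] = [7, 6, 8]
r6 m[X5→φ4] = [17640, 31752, 17640]
r6 m[X4→φ0] = [6480, 21168, 3087]
r6 m[X4→φ1] = [1296, 3402, 441]
r6 m[X4→φ3] = [810, 3528, 567]
r6 m[X4→φ5] = [29160, 27216, 27783]
r7 m[φ0→X15] = [190512, 63504, 148176]
r7 m[φ0→X4] = [9, 9, 9]
r7 m[φ1→X2] = [27216, 17010, 20412]
r7 m[φ1→X4] = [45, 56, 63]
r7 m[φ2→X2] = [7, 9, 9]
r7 m[φ2→X11] = [190512, 183708, 102060]
r7 m[φ3→X5] = [17640, 31752, 17640]
r7 m[φ3→X4] = [72, 54, 49]
r7 m[φ4→X6] = [141120, 35280, 190512]
r7 m[φ4→X5] = [7, 6, 8]
r7 m[φ5→X4] = [2, 7, 1]
r7 m[X15→φ0] = [1, 1, 1]
r7 m[X2→φ1] = [7, 9, 9]
r7 m[X2→φ2] = [27216, 17010, 20412]
r7 m[X11→φ2] = [1, 1, 1]
r7 m[X6→φ4] = [1, 1, 1]
r7 m[X5→φ3] = [7, 6, 8]
r7 m[X5→φ4] = [17640, 31752, 17640]
r7 m[X4→φ0] = [6480, 21168, 3087]
r7 m[X4→φ1] = [1296, 3402, 441]
r7 m[X4→φ3] = [810, 3528, 567]
r7 m[X4→φ5] = [29160, 27216, 27783]
r8 m[φ0→X15] = [190512, 63504, 148176]
r8 m[φ0→X4] = [9, 9, 9]
r8 m[φ1→X2] = [27216, 17010, 20412]
r8 m[φ1→X4] = [45, 56, 63]
r8 m[φ2→X2] = [7, 9, 9]
r8 m[φ2→X11] = [190512, 183708, 102060]
r8 m[φ3→X5] = [17640, 31752, 17640]
r8 m[φ3→X4] = [72, 54, 49]
r8 m[φ4→X6] = [141120, 35280, 190512]
r8 m[φ4→X5] = [7, 6, 8]
r8 m[φ5→X4] = [2, 7, 1]
r8 m[X15→φ0] = [1, 1, 1]
r8 m[X2→φ1] = [7, 9, 9]
r8 m[X2→φ2] = [27216, 17010, 20412]
r8 m[X11→φ2] = [1, 1, 1]
r8 m[X6→φ4] = [1, 1, 1]
r8 m[X5→φ3] = [7, 6, 8]
r8 m[X5→φ4] = [17640, 31752, 17640]
r8 m[X4→φ0] = [6480, 21168, 3087]
r8 m[X4→φ1] = [1296, 3402, 441]
r8 m[X4→φ3] = [810, 3528, 567]
r8 m[X4→φ5] = [29160, 27216, 27783]
fixed point reached at round 8
b[X15] = ⊗ incoming = [190512, 63504, 148176]

b[X15] = [190512, 63504, 148176]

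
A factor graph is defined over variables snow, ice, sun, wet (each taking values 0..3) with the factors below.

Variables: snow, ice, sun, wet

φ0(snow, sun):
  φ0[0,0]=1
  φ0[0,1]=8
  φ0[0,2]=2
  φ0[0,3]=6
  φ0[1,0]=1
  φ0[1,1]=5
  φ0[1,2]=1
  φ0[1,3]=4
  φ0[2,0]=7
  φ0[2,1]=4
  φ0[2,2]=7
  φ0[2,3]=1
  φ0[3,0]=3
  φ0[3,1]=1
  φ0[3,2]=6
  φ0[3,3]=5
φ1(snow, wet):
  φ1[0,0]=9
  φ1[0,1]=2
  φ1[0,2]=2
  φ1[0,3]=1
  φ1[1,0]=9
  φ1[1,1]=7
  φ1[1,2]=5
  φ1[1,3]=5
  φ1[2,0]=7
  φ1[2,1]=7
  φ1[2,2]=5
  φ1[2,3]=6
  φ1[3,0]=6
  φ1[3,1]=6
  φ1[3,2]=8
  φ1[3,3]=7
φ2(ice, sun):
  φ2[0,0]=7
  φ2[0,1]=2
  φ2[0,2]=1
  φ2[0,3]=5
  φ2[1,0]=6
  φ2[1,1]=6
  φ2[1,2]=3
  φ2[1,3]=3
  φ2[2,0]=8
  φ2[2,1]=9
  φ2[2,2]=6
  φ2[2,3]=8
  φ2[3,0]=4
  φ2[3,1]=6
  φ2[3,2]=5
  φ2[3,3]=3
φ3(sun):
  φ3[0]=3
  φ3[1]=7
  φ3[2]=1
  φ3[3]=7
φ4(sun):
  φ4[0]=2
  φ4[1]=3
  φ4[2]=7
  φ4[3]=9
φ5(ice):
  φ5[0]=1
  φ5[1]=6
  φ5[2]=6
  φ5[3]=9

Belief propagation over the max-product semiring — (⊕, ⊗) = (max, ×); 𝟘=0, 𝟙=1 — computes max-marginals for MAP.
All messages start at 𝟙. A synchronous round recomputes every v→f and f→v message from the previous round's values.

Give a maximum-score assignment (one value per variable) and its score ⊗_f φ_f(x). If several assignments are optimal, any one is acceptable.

init: all messages = 𝟙 over 4 values
r1 m[φ0→snow] = [8, 5, 7, 6]
r1 m[φ0→sun] = [7, 8, 7, 6]
r1 m[φ1→snow] = [9, 9, 7, 8]
r1 m[φ1→wet] = [9, 7, 8, 7]
r1 m[φ2→ice] = [7, 6, 9, 6]
r1 m[φ2→sun] = [8, 9, 6, 8]
r1 m[φ3→sun] = [3, 7, 1, 7]
r1 m[φ4→sun] = [2, 3, 7, 9]
r1 m[φ5→ice] = [1, 6, 6, 9]
r1 m[snow→φ0] = [1, 1, 1, 1]
r1 m[snow→φ1] = [1, 1, 1, 1]
r1 m[ice→φ2] = [1, 1, 1, 1]
r1 m[ice→φ5] = [1, 1, 1, 1]
r1 m[sun→φ0] = [1, 1, 1, 1]
r1 m[sun→φ2] = [1, 1, 1, 1]
r1 m[sun→φ3] = [1, 1, 1, 1]
r1 m[sun→φ4] = [1, 1, 1, 1]
r1 m[wet→φ1] = [1, 1, 1, 1]
r2 m[φ0→snow] = [8, 5, 7, 6]
r2 m[φ0→sun] = [7, 8, 7, 6]
r2 m[φ1→snow] = [9, 9, 7, 8]
r2 m[φ1→wet] = [9, 7, 8, 7]
r2 m[φ2→ice] = [7, 6, 9, 6]
r2 m[φ2→sun] = [8, 9, 6, 8]
r2 m[φ3→sun] = [3, 7, 1, 7]
r2 m[φ4→sun] = [2, 3, 7, 9]
r2 m[φ5→ice] = [1, 6, 6, 9]
r2 m[snow→φ0] = [9, 9, 7, 8]
r2 m[snow→φ1] = [8, 5, 7, 6]
r2 m[ice→φ2] = [1, 6, 6, 9]
r2 m[ice→φ5] = [7, 6, 9, 6]
r2 m[sun→φ0] = [48, 189, 42, 504]
r2 m[sun→φ2] = [42, 168, 49, 378]
r2 m[sun→φ3] = [112, 216, 294, 432]
r2 m[sun→φ4] = [168, 504, 42, 336]
r2 m[wet→φ1] = [1, 1, 1, 1]
r3 m[φ0→snow] = [3024, 2016, 756, 2520]
r3 m[φ0→sun] = [49, 72, 49, 54]
r3 m[φ1→snow] = [9, 9, 7, 8]
r3 m[φ1→wet] = [72, 49, 48, 42]
r3 m[φ2→ice] = [1890, 1134, 3024, 1134]
r3 m[φ2→sun] = [48, 54, 45, 48]
r3 m[φ3→sun] = [3, 7, 1, 7]
r3 m[φ4→sun] = [2, 3, 7, 9]
r3 m[φ5→ice] = [1, 6, 6, 9]
r3 m[snow→φ0] = [9, 9, 7, 8]
r3 m[snow→φ1] = [8, 5, 7, 6]
r3 m[ice→φ2] = [1, 6, 6, 9]
r3 m[ice→φ5] = [7, 6, 9, 6]
r3 m[sun→φ0] = [48, 189, 42, 504]
r3 m[sun→φ2] = [42, 168, 49, 378]
r3 m[sun→φ3] = [112, 216, 294, 432]
r3 m[sun→φ4] = [168, 504, 42, 336]
r3 m[wet→φ1] = [1, 1, 1, 1]
r4 m[φ0→snow] = [3024, 2016, 756, 2520]
r4 m[φ0→sun] = [49, 72, 49, 54]
r4 m[φ1→snow] = [9, 9, 7, 8]
r4 m[φ1→wet] = [72, 49, 48, 42]
r4 m[φ2→ice] = [1890, 1134, 3024, 1134]
r4 m[φ2→sun] = [48, 54, 45, 48]
r4 m[φ3→sun] = [3, 7, 1, 7]
r4 m[φ4→sun] = [2, 3, 7, 9]
r4 m[φ5→ice] = [1, 6, 6, 9]
r4 m[snow→φ0] = [9, 9, 7, 8]
r4 m[snow→φ1] = [3024, 2016, 756, 2520]
r4 m[ice→φ2] = [1, 6, 6, 9]
r4 m[ice→φ5] = [1890, 1134, 3024, 1134]
r4 m[sun→φ0] = [288, 1134, 315, 3024]
r4 m[sun→φ2] = [294, 1512, 343, 3402]
r4 m[sun→φ3] = [4704, 11664, 15435, 23328]
r4 m[sun→φ4] = [7056, 27216, 2205, 18144]
r4 m[wet→φ1] = [1, 1, 1, 1]
r5 m[φ0→snow] = [18144, 12096, 4536, 15120]
r5 m[φ0→sun] = [49, 72, 49, 54]
r5 m[φ1→snow] = [9, 9, 7, 8]
r5 m[φ1→wet] = [27216, 15120, 20160, 17640]
r5 m[φ2→ice] = [17010, 10206, 27216, 10206]
r5 m[φ2→sun] = [48, 54, 45, 48]
r5 m[φ3→sun] = [3, 7, 1, 7]
r5 m[φ4→sun] = [2, 3, 7, 9]
r5 m[φ5→ice] = [1, 6, 6, 9]
r5 m[snow→φ0] = [9, 9, 7, 8]
r5 m[snow→φ1] = [3024, 2016, 756, 2520]
r5 m[ice→φ2] = [1, 6, 6, 9]
r5 m[ice→φ5] = [1890, 1134, 3024, 1134]
r5 m[sun→φ0] = [288, 1134, 315, 3024]
r5 m[sun→φ2] = [294, 1512, 343, 3402]
r5 m[sun→φ3] = [4704, 11664, 15435, 23328]
r5 m[sun→φ4] = [7056, 27216, 2205, 18144]
r5 m[wet→φ1] = [1, 1, 1, 1]
r6 m[φ0→snow] = [18144, 12096, 4536, 15120]
r6 m[φ0→sun] = [49, 72, 49, 54]
r6 m[φ1→snow] = [9, 9, 7, 8]
r6 m[φ1→wet] = [27216, 15120, 20160, 17640]
r6 m[φ2→ice] = [17010, 10206, 27216, 10206]
r6 m[φ2→sun] = [48, 54, 45, 48]
r6 m[φ3→sun] = [3, 7, 1, 7]
r6 m[φ4→sun] = [2, 3, 7, 9]
r6 m[φ5→ice] = [1, 6, 6, 9]
r6 m[snow→φ0] = [9, 9, 7, 8]
r6 m[snow→φ1] = [18144, 12096, 4536, 15120]
r6 m[ice→φ2] = [1, 6, 6, 9]
r6 m[ice→φ5] = [17010, 10206, 27216, 10206]
r6 m[sun→φ0] = [288, 1134, 315, 3024]
r6 m[sun→φ2] = [294, 1512, 343, 3402]
r6 m[sun→φ3] = [4704, 11664, 15435, 23328]
r6 m[sun→φ4] = [7056, 27216, 2205, 18144]
r6 m[wet→φ1] = [1, 1, 1, 1]
r7 m[φ0→snow] = [18144, 12096, 4536, 15120]
r7 m[φ0→sun] = [49, 72, 49, 54]
r7 m[φ1→snow] = [9, 9, 7, 8]
r7 m[φ1→wet] = [163296, 90720, 120960, 105840]
r7 m[φ2→ice] = [17010, 10206, 27216, 10206]
r7 m[φ2→sun] = [48, 54, 45, 48]
r7 m[φ3→sun] = [3, 7, 1, 7]
r7 m[φ4→sun] = [2, 3, 7, 9]
r7 m[φ5→ice] = [1, 6, 6, 9]
r7 m[snow→φ0] = [9, 9, 7, 8]
r7 m[snow→φ1] = [18144, 12096, 4536, 15120]
r7 m[ice→φ2] = [1, 6, 6, 9]
r7 m[ice→φ5] = [17010, 10206, 27216, 10206]
r7 m[sun→φ0] = [288, 1134, 315, 3024]
r7 m[sun→φ2] = [294, 1512, 343, 3402]
r7 m[sun→φ3] = [4704, 11664, 15435, 23328]
r7 m[sun→φ4] = [7056, 27216, 2205, 18144]
r7 m[wet→φ1] = [1, 1, 1, 1]
r8 m[φ0→snow] = [18144, 12096, 4536, 15120]
r8 m[φ0→sun] = [49, 72, 49, 54]
r8 m[φ1→snow] = [9, 9, 7, 8]
r8 m[φ1→wet] = [163296, 90720, 120960, 105840]
r8 m[φ2→ice] = [17010, 10206, 27216, 10206]
r8 m[φ2→sun] = [48, 54, 45, 48]
r8 m[φ3→sun] = [3, 7, 1, 7]
r8 m[φ4→sun] = [2, 3, 7, 9]
r8 m[φ5→ice] = [1, 6, 6, 9]
r8 m[snow→φ0] = [9, 9, 7, 8]
r8 m[snow→φ1] = [18144, 12096, 4536, 15120]
r8 m[ice→φ2] = [1, 6, 6, 9]
r8 m[ice→φ5] = [17010, 10206, 27216, 10206]
r8 m[sun→φ0] = [288, 1134, 315, 3024]
r8 m[sun→φ2] = [294, 1512, 343, 3402]
r8 m[sun→φ3] = [4704, 11664, 15435, 23328]
r8 m[sun→φ4] = [7056, 27216, 2205, 18144]
r8 m[wet→φ1] = [1, 1, 1, 1]
fixed point reached at round 8
traceback from snow: (snow=0, ice=2, sun=3, wet=0), score=163296

assignment: (snow=0, ice=2, sun=3, wet=0); score = 163296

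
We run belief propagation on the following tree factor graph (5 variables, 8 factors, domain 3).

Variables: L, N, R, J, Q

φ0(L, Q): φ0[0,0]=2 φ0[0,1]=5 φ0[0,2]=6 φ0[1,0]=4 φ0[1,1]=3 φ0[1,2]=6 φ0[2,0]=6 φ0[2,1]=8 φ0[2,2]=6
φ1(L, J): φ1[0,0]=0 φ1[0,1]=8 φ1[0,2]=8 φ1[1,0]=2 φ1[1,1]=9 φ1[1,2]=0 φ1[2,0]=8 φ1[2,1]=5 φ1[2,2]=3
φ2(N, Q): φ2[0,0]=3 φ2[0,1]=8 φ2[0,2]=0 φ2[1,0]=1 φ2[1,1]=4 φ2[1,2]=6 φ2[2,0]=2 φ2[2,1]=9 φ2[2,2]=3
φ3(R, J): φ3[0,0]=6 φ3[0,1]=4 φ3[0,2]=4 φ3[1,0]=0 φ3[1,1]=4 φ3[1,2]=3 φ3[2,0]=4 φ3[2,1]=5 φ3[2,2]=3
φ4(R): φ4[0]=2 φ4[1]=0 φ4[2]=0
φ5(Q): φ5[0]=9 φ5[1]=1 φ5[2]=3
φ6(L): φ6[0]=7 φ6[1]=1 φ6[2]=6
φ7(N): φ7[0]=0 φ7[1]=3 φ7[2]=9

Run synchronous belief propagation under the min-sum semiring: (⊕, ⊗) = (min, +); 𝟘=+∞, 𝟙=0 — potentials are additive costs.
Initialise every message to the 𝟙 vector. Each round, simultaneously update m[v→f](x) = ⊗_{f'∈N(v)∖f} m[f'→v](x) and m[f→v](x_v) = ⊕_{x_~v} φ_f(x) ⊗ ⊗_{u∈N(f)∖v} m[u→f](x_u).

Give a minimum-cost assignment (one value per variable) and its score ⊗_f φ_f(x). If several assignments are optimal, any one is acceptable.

assignment: (L=1, N=0, R=1, J=0, Q=2); score = 12

init: all messages = 𝟙 over 3 values
r1 m[φ0→L] = [2, 3, 6]
r1 m[φ0→Q] = [2, 3, 6]
r1 m[φ1→L] = [0, 0, 3]
r1 m[φ1→J] = [0, 5, 0]
r1 m[φ2→N] = [0, 1, 2]
r1 m[φ2→Q] = [1, 4, 0]
r1 m[φ3→R] = [4, 0, 3]
r1 m[φ3→J] = [0, 4, 3]
r1 m[φ4→R] = [2, 0, 0]
r1 m[φ5→Q] = [9, 1, 3]
r1 m[φ6→L] = [7, 1, 6]
r1 m[φ7→N] = [0, 3, 9]
r1 m[L→φ0] = [0, 0, 0]
r1 m[L→φ1] = [0, 0, 0]
r1 m[L→φ6] = [0, 0, 0]
r1 m[N→φ2] = [0, 0, 0]
r1 m[N→φ7] = [0, 0, 0]
r1 m[R→φ3] = [0, 0, 0]
r1 m[R→φ4] = [0, 0, 0]
r1 m[J→φ1] = [0, 0, 0]
r1 m[J→φ3] = [0, 0, 0]
r1 m[Q→φ0] = [0, 0, 0]
r1 m[Q→φ2] = [0, 0, 0]
r1 m[Q→φ5] = [0, 0, 0]
r2 m[φ0→L] = [2, 3, 6]
r2 m[φ0→Q] = [2, 3, 6]
r2 m[φ1→L] = [0, 0, 3]
r2 m[φ1→J] = [0, 5, 0]
r2 m[φ2→N] = [0, 1, 2]
r2 m[φ2→Q] = [1, 4, 0]
r2 m[φ3→R] = [4, 0, 3]
r2 m[φ3→J] = [0, 4, 3]
r2 m[φ4→R] = [2, 0, 0]
r2 m[φ5→Q] = [9, 1, 3]
r2 m[φ6→L] = [7, 1, 6]
r2 m[φ7→N] = [0, 3, 9]
r2 m[L→φ0] = [7, 1, 9]
r2 m[L→φ1] = [9, 4, 12]
r2 m[L→φ6] = [2, 3, 9]
r2 m[N→φ2] = [0, 3, 9]
r2 m[N→φ7] = [0, 1, 2]
r2 m[R→φ3] = [2, 0, 0]
r2 m[R→φ4] = [4, 0, 3]
r2 m[J→φ1] = [0, 4, 3]
r2 m[J→φ3] = [0, 5, 0]
r2 m[Q→φ0] = [10, 5, 3]
r2 m[Q→φ2] = [11, 4, 9]
r2 m[Q→φ5] = [3, 7, 6]
r3 m[φ0→L] = [9, 8, 9]
r3 m[φ0→Q] = [5, 4, 7]
r3 m[φ1→L] = [0, 2, 6]
r3 m[φ1→J] = [6, 13, 4]
r3 m[φ2→N] = [9, 8, 12]
r3 m[φ2→Q] = [3, 7, 0]
r3 m[φ3→R] = [4, 0, 3]
r3 m[φ3→J] = [0, 4, 3]
r3 m[φ4→R] = [2, 0, 0]
r3 m[φ5→Q] = [9, 1, 3]
r3 m[φ6→L] = [7, 1, 6]
r3 m[φ7→N] = [0, 3, 9]
r3 m[L→φ0] = [7, 1, 9]
r3 m[L→φ1] = [9, 4, 12]
r3 m[L→φ6] = [2, 3, 9]
r3 m[N→φ2] = [0, 3, 9]
r3 m[N→φ7] = [0, 1, 2]
r3 m[R→φ3] = [2, 0, 0]
r3 m[R→φ4] = [4, 0, 3]
r3 m[J→φ1] = [0, 4, 3]
r3 m[J→φ3] = [0, 5, 0]
r3 m[Q→φ0] = [10, 5, 3]
r3 m[Q→φ2] = [11, 4, 9]
r3 m[Q→φ5] = [3, 7, 6]
r4 m[φ0→L] = [9, 8, 9]
r4 m[φ0→Q] = [5, 4, 7]
r4 m[φ1→L] = [0, 2, 6]
r4 m[φ1→J] = [6, 13, 4]
r4 m[φ2→N] = [9, 8, 12]
r4 m[φ2→Q] = [3, 7, 0]
r4 m[φ3→R] = [4, 0, 3]
r4 m[φ3→J] = [0, 4, 3]
r4 m[φ4→R] = [2, 0, 0]
r4 m[φ5→Q] = [9, 1, 3]
r4 m[φ6→L] = [7, 1, 6]
r4 m[φ7→N] = [0, 3, 9]
r4 m[L→φ0] = [7, 3, 12]
r4 m[L→φ1] = [16, 9, 15]
r4 m[L→φ6] = [9, 10, 15]
r4 m[N→φ2] = [0, 3, 9]
r4 m[N→φ7] = [9, 8, 12]
r4 m[R→φ3] = [2, 0, 0]
r4 m[R→φ4] = [4, 0, 3]
r4 m[J→φ1] = [0, 4, 3]
r4 m[J→φ3] = [6, 13, 4]
r4 m[Q→φ0] = [12, 8, 3]
r4 m[Q→φ2] = [14, 5, 10]
r4 m[Q→φ5] = [8, 11, 7]
r5 m[φ0→L] = [9, 9, 9]
r5 m[φ0→Q] = [7, 6, 9]
r5 m[φ1→L] = [0, 2, 6]
r5 m[φ1→J] = [11, 18, 9]
r5 m[φ2→N] = [10, 9, 13]
r5 m[φ2→Q] = [3, 7, 0]
r5 m[φ3→R] = [8, 6, 7]
r5 m[φ3→J] = [0, 4, 3]
r5 m[φ4→R] = [2, 0, 0]
r5 m[φ5→Q] = [9, 1, 3]
r5 m[φ6→L] = [7, 1, 6]
r5 m[φ7→N] = [0, 3, 9]
r5 m[L→φ0] = [7, 3, 12]
r5 m[L→φ1] = [16, 9, 15]
r5 m[L→φ6] = [9, 10, 15]
r5 m[N→φ2] = [0, 3, 9]
r5 m[N→φ7] = [9, 8, 12]
r5 m[R→φ3] = [2, 0, 0]
r5 m[R→φ4] = [4, 0, 3]
r5 m[J→φ1] = [0, 4, 3]
r5 m[J→φ3] = [6, 13, 4]
r5 m[Q→φ0] = [12, 8, 3]
r5 m[Q→φ2] = [14, 5, 10]
r5 m[Q→φ5] = [8, 11, 7]
r6 m[φ0→L] = [9, 9, 9]
r6 m[φ0→Q] = [7, 6, 9]
r6 m[φ1→L] = [0, 2, 6]
r6 m[φ1→J] = [11, 18, 9]
r6 m[φ2→N] = [10, 9, 13]
r6 m[φ2→Q] = [3, 7, 0]
r6 m[φ3→R] = [8, 6, 7]
r6 m[φ3→J] = [0, 4, 3]
r6 m[φ4→R] = [2, 0, 0]
r6 m[φ5→Q] = [9, 1, 3]
r6 m[φ6→L] = [7, 1, 6]
r6 m[φ7→N] = [0, 3, 9]
r6 m[L→φ0] = [7, 3, 12]
r6 m[L→φ1] = [16, 10, 15]
r6 m[L→φ6] = [9, 11, 15]
r6 m[N→φ2] = [0, 3, 9]
r6 m[N→φ7] = [10, 9, 13]
r6 m[R→φ3] = [2, 0, 0]
r6 m[R→φ4] = [8, 6, 7]
r6 m[J→φ1] = [0, 4, 3]
r6 m[J→φ3] = [11, 18, 9]
r6 m[Q→φ0] = [12, 8, 3]
r6 m[Q→φ2] = [16, 7, 12]
r6 m[Q→φ5] = [10, 13, 9]
r7 m[φ0→L] = [9, 9, 9]
r7 m[φ0→Q] = [7, 6, 9]
r7 m[φ1→L] = [0, 2, 6]
r7 m[φ1→J] = [12, 19, 10]
r7 m[φ2→N] = [12, 11, 15]
r7 m[φ2→Q] = [3, 7, 0]
r7 m[φ3→R] = [13, 11, 12]
r7 m[φ3→J] = [0, 4, 3]
r7 m[φ4→R] = [2, 0, 0]
r7 m[φ5→Q] = [9, 1, 3]
r7 m[φ6→L] = [7, 1, 6]
r7 m[φ7→N] = [0, 3, 9]
r7 m[L→φ0] = [7, 3, 12]
r7 m[L→φ1] = [16, 10, 15]
r7 m[L→φ6] = [9, 11, 15]
r7 m[N→φ2] = [0, 3, 9]
r7 m[N→φ7] = [10, 9, 13]
r7 m[R→φ3] = [2, 0, 0]
r7 m[R→φ4] = [8, 6, 7]
r7 m[J→φ1] = [0, 4, 3]
r7 m[J→φ3] = [11, 18, 9]
r7 m[Q→φ0] = [12, 8, 3]
r7 m[Q→φ2] = [16, 7, 12]
r7 m[Q→φ5] = [10, 13, 9]
r8 m[φ0→L] = [9, 9, 9]
r8 m[φ0→Q] = [7, 6, 9]
r8 m[φ1→L] = [0, 2, 6]
r8 m[φ1→J] = [12, 19, 10]
r8 m[φ2→N] = [12, 11, 15]
r8 m[φ2→Q] = [3, 7, 0]
r8 m[φ3→R] = [13, 11, 12]
r8 m[φ3→J] = [0, 4, 3]
r8 m[φ4→R] = [2, 0, 0]
r8 m[φ5→Q] = [9, 1, 3]
r8 m[φ6→L] = [7, 1, 6]
r8 m[φ7→N] = [0, 3, 9]
r8 m[L→φ0] = [7, 3, 12]
r8 m[L→φ1] = [16, 10, 15]
r8 m[L→φ6] = [9, 11, 15]
r8 m[N→φ2] = [0, 3, 9]
r8 m[N→φ7] = [12, 11, 15]
r8 m[R→φ3] = [2, 0, 0]
r8 m[R→φ4] = [13, 11, 12]
r8 m[J→φ1] = [0, 4, 3]
r8 m[J→φ3] = [12, 19, 10]
r8 m[Q→φ0] = [12, 8, 3]
r8 m[Q→φ2] = [16, 7, 12]
r8 m[Q→φ5] = [10, 13, 9]
r9 m[φ0→L] = [9, 9, 9]
r9 m[φ0→Q] = [7, 6, 9]
r9 m[φ1→L] = [0, 2, 6]
r9 m[φ1→J] = [12, 19, 10]
r9 m[φ2→N] = [12, 11, 15]
r9 m[φ2→Q] = [3, 7, 0]
r9 m[φ3→R] = [14, 12, 13]
r9 m[φ3→J] = [0, 4, 3]
r9 m[φ4→R] = [2, 0, 0]
r9 m[φ5→Q] = [9, 1, 3]
r9 m[φ6→L] = [7, 1, 6]
r9 m[φ7→N] = [0, 3, 9]
r9 m[L→φ0] = [7, 3, 12]
r9 m[L→φ1] = [16, 10, 15]
r9 m[L→φ6] = [9, 11, 15]
r9 m[N→φ2] = [0, 3, 9]
r9 m[N→φ7] = [12, 11, 15]
r9 m[R→φ3] = [2, 0, 0]
r9 m[R→φ4] = [13, 11, 12]
r9 m[J→φ1] = [0, 4, 3]
r9 m[J→φ3] = [12, 19, 10]
r9 m[Q→φ0] = [12, 8, 3]
r9 m[Q→φ2] = [16, 7, 12]
r9 m[Q→φ5] = [10, 13, 9]
r10 m[φ0→L] = [9, 9, 9]
r10 m[φ0→Q] = [7, 6, 9]
r10 m[φ1→L] = [0, 2, 6]
r10 m[φ1→J] = [12, 19, 10]
r10 m[φ2→N] = [12, 11, 15]
r10 m[φ2→Q] = [3, 7, 0]
r10 m[φ3→R] = [14, 12, 13]
r10 m[φ3→J] = [0, 4, 3]
r10 m[φ4→R] = [2, 0, 0]
r10 m[φ5→Q] = [9, 1, 3]
r10 m[φ6→L] = [7, 1, 6]
r10 m[φ7→N] = [0, 3, 9]
r10 m[L→φ0] = [7, 3, 12]
r10 m[L→φ1] = [16, 10, 15]
r10 m[L→φ6] = [9, 11, 15]
r10 m[N→φ2] = [0, 3, 9]
r10 m[N→φ7] = [12, 11, 15]
r10 m[R→φ3] = [2, 0, 0]
r10 m[R→φ4] = [14, 12, 13]
r10 m[J→φ1] = [0, 4, 3]
r10 m[J→φ3] = [12, 19, 10]
r10 m[Q→φ0] = [12, 8, 3]
r10 m[Q→φ2] = [16, 7, 12]
r10 m[Q→φ5] = [10, 13, 9]
r11 m[φ0→L] = [9, 9, 9]
r11 m[φ0→Q] = [7, 6, 9]
r11 m[φ1→L] = [0, 2, 6]
r11 m[φ1→J] = [12, 19, 10]
r11 m[φ2→N] = [12, 11, 15]
r11 m[φ2→Q] = [3, 7, 0]
r11 m[φ3→R] = [14, 12, 13]
r11 m[φ3→J] = [0, 4, 3]
r11 m[φ4→R] = [2, 0, 0]
r11 m[φ5→Q] = [9, 1, 3]
r11 m[φ6→L] = [7, 1, 6]
r11 m[φ7→N] = [0, 3, 9]
r11 m[L→φ0] = [7, 3, 12]
r11 m[L→φ1] = [16, 10, 15]
r11 m[L→φ6] = [9, 11, 15]
r11 m[N→φ2] = [0, 3, 9]
r11 m[N→φ7] = [12, 11, 15]
r11 m[R→φ3] = [2, 0, 0]
r11 m[R→φ4] = [14, 12, 13]
r11 m[J→φ1] = [0, 4, 3]
r11 m[J→φ3] = [12, 19, 10]
r11 m[Q→φ0] = [12, 8, 3]
r11 m[Q→φ2] = [16, 7, 12]
r11 m[Q→φ5] = [10, 13, 9]
fixed point reached at round 11
traceback from L: (L=1, N=0, R=1, J=0, Q=2), score=12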